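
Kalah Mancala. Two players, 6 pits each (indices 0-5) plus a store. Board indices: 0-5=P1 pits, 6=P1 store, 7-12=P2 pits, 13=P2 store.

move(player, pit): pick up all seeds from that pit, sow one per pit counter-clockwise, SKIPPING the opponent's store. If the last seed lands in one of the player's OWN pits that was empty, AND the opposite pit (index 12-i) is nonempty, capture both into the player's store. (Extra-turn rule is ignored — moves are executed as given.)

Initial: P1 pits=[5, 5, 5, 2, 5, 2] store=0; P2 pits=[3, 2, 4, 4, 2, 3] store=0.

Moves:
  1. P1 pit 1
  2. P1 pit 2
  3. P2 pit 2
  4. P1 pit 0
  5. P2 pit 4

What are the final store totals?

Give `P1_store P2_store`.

Answer: 2 2

Derivation:
Move 1: P1 pit1 -> P1=[5,0,6,3,6,3](1) P2=[3,2,4,4,2,3](0)
Move 2: P1 pit2 -> P1=[5,0,0,4,7,4](2) P2=[4,3,4,4,2,3](0)
Move 3: P2 pit2 -> P1=[5,0,0,4,7,4](2) P2=[4,3,0,5,3,4](1)
Move 4: P1 pit0 -> P1=[0,1,1,5,8,5](2) P2=[4,3,0,5,3,4](1)
Move 5: P2 pit4 -> P1=[1,1,1,5,8,5](2) P2=[4,3,0,5,0,5](2)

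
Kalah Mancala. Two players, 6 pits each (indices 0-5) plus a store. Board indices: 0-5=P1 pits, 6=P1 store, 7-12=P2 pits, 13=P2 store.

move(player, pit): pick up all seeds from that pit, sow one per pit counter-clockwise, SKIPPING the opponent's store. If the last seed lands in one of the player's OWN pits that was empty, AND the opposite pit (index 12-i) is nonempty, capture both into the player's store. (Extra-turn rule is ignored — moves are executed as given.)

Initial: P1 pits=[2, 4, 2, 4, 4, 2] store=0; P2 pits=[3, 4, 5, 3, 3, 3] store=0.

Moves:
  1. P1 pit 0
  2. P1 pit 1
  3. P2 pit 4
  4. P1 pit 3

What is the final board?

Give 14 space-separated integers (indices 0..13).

Move 1: P1 pit0 -> P1=[0,5,3,4,4,2](0) P2=[3,4,5,3,3,3](0)
Move 2: P1 pit1 -> P1=[0,0,4,5,5,3](1) P2=[3,4,5,3,3,3](0)
Move 3: P2 pit4 -> P1=[1,0,4,5,5,3](1) P2=[3,4,5,3,0,4](1)
Move 4: P1 pit3 -> P1=[1,0,4,0,6,4](2) P2=[4,5,5,3,0,4](1)

Answer: 1 0 4 0 6 4 2 4 5 5 3 0 4 1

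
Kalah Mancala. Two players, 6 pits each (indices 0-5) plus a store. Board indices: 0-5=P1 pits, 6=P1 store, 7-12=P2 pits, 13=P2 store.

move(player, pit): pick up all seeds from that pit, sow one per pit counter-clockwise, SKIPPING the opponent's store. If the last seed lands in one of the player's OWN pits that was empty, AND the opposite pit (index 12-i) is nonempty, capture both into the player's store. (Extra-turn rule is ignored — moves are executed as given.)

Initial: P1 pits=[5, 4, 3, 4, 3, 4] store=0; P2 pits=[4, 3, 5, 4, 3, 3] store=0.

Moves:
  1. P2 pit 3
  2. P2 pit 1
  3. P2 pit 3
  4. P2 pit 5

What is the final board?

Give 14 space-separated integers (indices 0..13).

Move 1: P2 pit3 -> P1=[6,4,3,4,3,4](0) P2=[4,3,5,0,4,4](1)
Move 2: P2 pit1 -> P1=[6,4,3,4,3,4](0) P2=[4,0,6,1,5,4](1)
Move 3: P2 pit3 -> P1=[6,4,3,4,3,4](0) P2=[4,0,6,0,6,4](1)
Move 4: P2 pit5 -> P1=[7,5,4,4,3,4](0) P2=[4,0,6,0,6,0](2)

Answer: 7 5 4 4 3 4 0 4 0 6 0 6 0 2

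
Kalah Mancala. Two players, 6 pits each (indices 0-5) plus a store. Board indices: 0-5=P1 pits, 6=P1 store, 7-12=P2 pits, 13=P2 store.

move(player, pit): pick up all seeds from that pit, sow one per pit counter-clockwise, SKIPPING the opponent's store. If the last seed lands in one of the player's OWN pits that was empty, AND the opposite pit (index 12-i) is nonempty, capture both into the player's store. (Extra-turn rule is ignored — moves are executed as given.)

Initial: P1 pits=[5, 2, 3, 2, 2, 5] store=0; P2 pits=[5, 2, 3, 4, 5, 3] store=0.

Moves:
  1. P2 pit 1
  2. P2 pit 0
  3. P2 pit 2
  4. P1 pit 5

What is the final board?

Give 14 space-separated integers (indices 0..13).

Move 1: P2 pit1 -> P1=[5,2,3,2,2,5](0) P2=[5,0,4,5,5,3](0)
Move 2: P2 pit0 -> P1=[5,2,3,2,2,5](0) P2=[0,1,5,6,6,4](0)
Move 3: P2 pit2 -> P1=[6,2,3,2,2,5](0) P2=[0,1,0,7,7,5](1)
Move 4: P1 pit5 -> P1=[6,2,3,2,2,0](1) P2=[1,2,1,8,7,5](1)

Answer: 6 2 3 2 2 0 1 1 2 1 8 7 5 1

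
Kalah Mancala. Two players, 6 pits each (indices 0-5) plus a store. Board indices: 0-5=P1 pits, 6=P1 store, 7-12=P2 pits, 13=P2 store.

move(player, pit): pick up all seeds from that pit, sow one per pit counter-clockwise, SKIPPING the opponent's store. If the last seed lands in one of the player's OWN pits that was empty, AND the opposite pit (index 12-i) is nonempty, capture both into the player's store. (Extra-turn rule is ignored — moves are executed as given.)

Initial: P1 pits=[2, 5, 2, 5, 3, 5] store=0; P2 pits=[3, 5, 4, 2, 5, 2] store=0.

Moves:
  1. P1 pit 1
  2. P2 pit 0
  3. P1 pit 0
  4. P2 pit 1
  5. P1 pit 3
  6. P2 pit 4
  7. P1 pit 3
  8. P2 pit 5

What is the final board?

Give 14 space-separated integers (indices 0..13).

Answer: 3 3 6 0 6 7 2 1 1 7 4 0 0 3

Derivation:
Move 1: P1 pit1 -> P1=[2,0,3,6,4,6](1) P2=[3,5,4,2,5,2](0)
Move 2: P2 pit0 -> P1=[2,0,3,6,4,6](1) P2=[0,6,5,3,5,2](0)
Move 3: P1 pit0 -> P1=[0,1,4,6,4,6](1) P2=[0,6,5,3,5,2](0)
Move 4: P2 pit1 -> P1=[1,1,4,6,4,6](1) P2=[0,0,6,4,6,3](1)
Move 5: P1 pit3 -> P1=[1,1,4,0,5,7](2) P2=[1,1,7,4,6,3](1)
Move 6: P2 pit4 -> P1=[2,2,5,1,5,7](2) P2=[1,1,7,4,0,4](2)
Move 7: P1 pit3 -> P1=[2,2,5,0,6,7](2) P2=[1,1,7,4,0,4](2)
Move 8: P2 pit5 -> P1=[3,3,6,0,6,7](2) P2=[1,1,7,4,0,0](3)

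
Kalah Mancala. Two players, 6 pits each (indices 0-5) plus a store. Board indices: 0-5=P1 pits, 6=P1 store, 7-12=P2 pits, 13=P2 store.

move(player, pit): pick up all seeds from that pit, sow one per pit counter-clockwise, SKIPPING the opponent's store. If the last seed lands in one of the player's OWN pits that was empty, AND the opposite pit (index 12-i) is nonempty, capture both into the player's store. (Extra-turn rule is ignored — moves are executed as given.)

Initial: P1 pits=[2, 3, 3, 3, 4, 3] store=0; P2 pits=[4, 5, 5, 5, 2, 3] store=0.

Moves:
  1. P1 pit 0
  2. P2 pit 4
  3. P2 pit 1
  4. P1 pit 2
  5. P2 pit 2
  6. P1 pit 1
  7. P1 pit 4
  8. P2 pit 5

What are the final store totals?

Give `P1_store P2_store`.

Move 1: P1 pit0 -> P1=[0,4,4,3,4,3](0) P2=[4,5,5,5,2,3](0)
Move 2: P2 pit4 -> P1=[0,4,4,3,4,3](0) P2=[4,5,5,5,0,4](1)
Move 3: P2 pit1 -> P1=[0,4,4,3,4,3](0) P2=[4,0,6,6,1,5](2)
Move 4: P1 pit2 -> P1=[0,4,0,4,5,4](1) P2=[4,0,6,6,1,5](2)
Move 5: P2 pit2 -> P1=[1,5,0,4,5,4](1) P2=[4,0,0,7,2,6](3)
Move 6: P1 pit1 -> P1=[1,0,1,5,6,5](2) P2=[4,0,0,7,2,6](3)
Move 7: P1 pit4 -> P1=[1,0,1,5,0,6](3) P2=[5,1,1,8,2,6](3)
Move 8: P2 pit5 -> P1=[2,1,2,6,1,6](3) P2=[5,1,1,8,2,0](4)

Answer: 3 4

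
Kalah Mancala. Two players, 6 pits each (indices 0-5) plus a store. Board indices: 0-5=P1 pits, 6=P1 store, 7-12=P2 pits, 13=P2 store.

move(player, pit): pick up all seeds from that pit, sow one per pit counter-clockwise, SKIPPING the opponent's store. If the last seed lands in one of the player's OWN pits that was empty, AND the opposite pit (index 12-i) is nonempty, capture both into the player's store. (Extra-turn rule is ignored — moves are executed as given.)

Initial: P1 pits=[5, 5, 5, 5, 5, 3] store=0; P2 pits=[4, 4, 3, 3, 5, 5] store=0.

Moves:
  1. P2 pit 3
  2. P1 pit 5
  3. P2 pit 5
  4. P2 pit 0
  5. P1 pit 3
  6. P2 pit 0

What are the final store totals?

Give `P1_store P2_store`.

Move 1: P2 pit3 -> P1=[5,5,5,5,5,3](0) P2=[4,4,3,0,6,6](1)
Move 2: P1 pit5 -> P1=[5,5,5,5,5,0](1) P2=[5,5,3,0,6,6](1)
Move 3: P2 pit5 -> P1=[6,6,6,6,6,0](1) P2=[5,5,3,0,6,0](2)
Move 4: P2 pit0 -> P1=[0,6,6,6,6,0](1) P2=[0,6,4,1,7,0](9)
Move 5: P1 pit3 -> P1=[0,6,6,0,7,1](2) P2=[1,7,5,1,7,0](9)
Move 6: P2 pit0 -> P1=[0,6,6,0,7,1](2) P2=[0,8,5,1,7,0](9)

Answer: 2 9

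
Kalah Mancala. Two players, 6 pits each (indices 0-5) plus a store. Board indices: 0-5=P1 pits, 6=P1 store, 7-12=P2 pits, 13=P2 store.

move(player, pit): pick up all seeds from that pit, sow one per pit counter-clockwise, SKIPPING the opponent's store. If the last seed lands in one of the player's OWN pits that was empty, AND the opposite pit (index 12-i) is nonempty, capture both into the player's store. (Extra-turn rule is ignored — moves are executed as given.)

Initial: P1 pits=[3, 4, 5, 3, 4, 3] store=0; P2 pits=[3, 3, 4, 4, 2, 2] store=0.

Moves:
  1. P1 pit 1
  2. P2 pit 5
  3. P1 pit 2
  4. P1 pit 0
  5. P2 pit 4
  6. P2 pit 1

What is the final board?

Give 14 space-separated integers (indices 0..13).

Move 1: P1 pit1 -> P1=[3,0,6,4,5,4](0) P2=[3,3,4,4,2,2](0)
Move 2: P2 pit5 -> P1=[4,0,6,4,5,4](0) P2=[3,3,4,4,2,0](1)
Move 3: P1 pit2 -> P1=[4,0,0,5,6,5](1) P2=[4,4,4,4,2,0](1)
Move 4: P1 pit0 -> P1=[0,1,1,6,7,5](1) P2=[4,4,4,4,2,0](1)
Move 5: P2 pit4 -> P1=[0,1,1,6,7,5](1) P2=[4,4,4,4,0,1](2)
Move 6: P2 pit1 -> P1=[0,1,1,6,7,5](1) P2=[4,0,5,5,1,2](2)

Answer: 0 1 1 6 7 5 1 4 0 5 5 1 2 2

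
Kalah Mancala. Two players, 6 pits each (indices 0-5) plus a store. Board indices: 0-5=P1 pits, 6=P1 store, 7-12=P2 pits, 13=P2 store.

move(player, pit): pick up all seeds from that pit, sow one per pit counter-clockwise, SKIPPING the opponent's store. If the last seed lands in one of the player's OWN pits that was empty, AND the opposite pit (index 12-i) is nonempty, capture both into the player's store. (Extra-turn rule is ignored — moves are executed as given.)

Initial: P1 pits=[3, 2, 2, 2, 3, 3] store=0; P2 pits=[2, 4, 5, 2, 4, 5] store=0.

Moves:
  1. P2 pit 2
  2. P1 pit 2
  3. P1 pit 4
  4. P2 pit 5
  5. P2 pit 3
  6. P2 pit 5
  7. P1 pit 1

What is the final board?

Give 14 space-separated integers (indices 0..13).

Move 1: P2 pit2 -> P1=[4,2,2,2,3,3](0) P2=[2,4,0,3,5,6](1)
Move 2: P1 pit2 -> P1=[4,2,0,3,4,3](0) P2=[2,4,0,3,5,6](1)
Move 3: P1 pit4 -> P1=[4,2,0,3,0,4](1) P2=[3,5,0,3,5,6](1)
Move 4: P2 pit5 -> P1=[5,3,1,4,1,4](1) P2=[3,5,0,3,5,0](2)
Move 5: P2 pit3 -> P1=[5,3,1,4,1,4](1) P2=[3,5,0,0,6,1](3)
Move 6: P2 pit5 -> P1=[5,3,1,4,1,4](1) P2=[3,5,0,0,6,0](4)
Move 7: P1 pit1 -> P1=[5,0,2,5,2,4](1) P2=[3,5,0,0,6,0](4)

Answer: 5 0 2 5 2 4 1 3 5 0 0 6 0 4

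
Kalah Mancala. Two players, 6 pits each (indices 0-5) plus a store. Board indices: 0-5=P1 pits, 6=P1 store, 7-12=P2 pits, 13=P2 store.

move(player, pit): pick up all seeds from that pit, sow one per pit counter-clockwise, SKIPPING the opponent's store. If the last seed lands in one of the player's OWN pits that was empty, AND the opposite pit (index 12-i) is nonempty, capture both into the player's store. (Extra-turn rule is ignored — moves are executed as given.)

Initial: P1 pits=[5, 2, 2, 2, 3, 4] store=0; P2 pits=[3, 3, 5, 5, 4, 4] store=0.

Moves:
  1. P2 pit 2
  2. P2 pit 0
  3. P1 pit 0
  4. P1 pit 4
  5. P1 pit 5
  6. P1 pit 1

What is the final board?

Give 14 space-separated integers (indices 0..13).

Move 1: P2 pit2 -> P1=[6,2,2,2,3,4](0) P2=[3,3,0,6,5,5](1)
Move 2: P2 pit0 -> P1=[6,2,2,2,3,4](0) P2=[0,4,1,7,5,5](1)
Move 3: P1 pit0 -> P1=[0,3,3,3,4,5](1) P2=[0,4,1,7,5,5](1)
Move 4: P1 pit4 -> P1=[0,3,3,3,0,6](2) P2=[1,5,1,7,5,5](1)
Move 5: P1 pit5 -> P1=[0,3,3,3,0,0](3) P2=[2,6,2,8,6,5](1)
Move 6: P1 pit1 -> P1=[0,0,4,4,0,0](10) P2=[2,0,2,8,6,5](1)

Answer: 0 0 4 4 0 0 10 2 0 2 8 6 5 1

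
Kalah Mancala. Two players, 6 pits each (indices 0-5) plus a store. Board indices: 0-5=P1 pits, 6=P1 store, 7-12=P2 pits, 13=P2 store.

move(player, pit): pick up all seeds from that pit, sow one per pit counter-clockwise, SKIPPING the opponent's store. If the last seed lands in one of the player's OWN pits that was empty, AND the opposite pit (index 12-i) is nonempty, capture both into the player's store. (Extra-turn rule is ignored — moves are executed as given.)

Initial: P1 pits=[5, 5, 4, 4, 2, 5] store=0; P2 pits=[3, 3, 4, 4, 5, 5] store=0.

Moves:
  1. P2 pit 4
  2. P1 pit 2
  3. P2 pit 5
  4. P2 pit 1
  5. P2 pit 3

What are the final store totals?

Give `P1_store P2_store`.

Move 1: P2 pit4 -> P1=[6,6,5,4,2,5](0) P2=[3,3,4,4,0,6](1)
Move 2: P1 pit2 -> P1=[6,6,0,5,3,6](1) P2=[4,3,4,4,0,6](1)
Move 3: P2 pit5 -> P1=[7,7,1,6,4,6](1) P2=[4,3,4,4,0,0](2)
Move 4: P2 pit1 -> P1=[7,0,1,6,4,6](1) P2=[4,0,5,5,0,0](10)
Move 5: P2 pit3 -> P1=[8,1,1,6,4,6](1) P2=[4,0,5,0,1,1](11)

Answer: 1 11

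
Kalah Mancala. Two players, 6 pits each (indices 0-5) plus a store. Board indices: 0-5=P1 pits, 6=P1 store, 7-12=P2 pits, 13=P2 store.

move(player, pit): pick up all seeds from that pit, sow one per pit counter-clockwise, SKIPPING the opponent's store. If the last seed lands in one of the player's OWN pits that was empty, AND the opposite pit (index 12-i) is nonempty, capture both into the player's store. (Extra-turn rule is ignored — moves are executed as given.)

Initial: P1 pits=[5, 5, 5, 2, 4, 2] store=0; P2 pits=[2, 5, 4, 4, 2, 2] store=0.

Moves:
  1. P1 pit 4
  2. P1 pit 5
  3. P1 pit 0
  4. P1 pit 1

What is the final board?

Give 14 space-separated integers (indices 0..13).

Answer: 0 0 7 4 2 1 8 1 7 4 4 2 2 0

Derivation:
Move 1: P1 pit4 -> P1=[5,5,5,2,0,3](1) P2=[3,6,4,4,2,2](0)
Move 2: P1 pit5 -> P1=[5,5,5,2,0,0](2) P2=[4,7,4,4,2,2](0)
Move 3: P1 pit0 -> P1=[0,6,6,3,1,0](7) P2=[0,7,4,4,2,2](0)
Move 4: P1 pit1 -> P1=[0,0,7,4,2,1](8) P2=[1,7,4,4,2,2](0)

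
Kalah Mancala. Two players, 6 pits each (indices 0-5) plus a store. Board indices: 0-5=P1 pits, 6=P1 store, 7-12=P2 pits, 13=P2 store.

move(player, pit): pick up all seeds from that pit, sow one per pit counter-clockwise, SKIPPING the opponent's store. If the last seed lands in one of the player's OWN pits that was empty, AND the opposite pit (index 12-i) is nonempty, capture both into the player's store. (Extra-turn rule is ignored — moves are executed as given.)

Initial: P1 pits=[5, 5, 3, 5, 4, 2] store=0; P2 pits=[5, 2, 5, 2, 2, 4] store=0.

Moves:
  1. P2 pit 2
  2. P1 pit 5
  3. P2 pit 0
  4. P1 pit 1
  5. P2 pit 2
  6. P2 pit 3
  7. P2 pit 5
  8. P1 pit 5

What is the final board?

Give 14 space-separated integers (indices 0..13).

Move 1: P2 pit2 -> P1=[6,5,3,5,4,2](0) P2=[5,2,0,3,3,5](1)
Move 2: P1 pit5 -> P1=[6,5,3,5,4,0](1) P2=[6,2,0,3,3,5](1)
Move 3: P2 pit0 -> P1=[6,5,3,5,4,0](1) P2=[0,3,1,4,4,6](2)
Move 4: P1 pit1 -> P1=[6,0,4,6,5,1](2) P2=[0,3,1,4,4,6](2)
Move 5: P2 pit2 -> P1=[6,0,4,6,5,1](2) P2=[0,3,0,5,4,6](2)
Move 6: P2 pit3 -> P1=[7,1,4,6,5,1](2) P2=[0,3,0,0,5,7](3)
Move 7: P2 pit5 -> P1=[8,2,5,7,6,2](2) P2=[0,3,0,0,5,0](4)
Move 8: P1 pit5 -> P1=[8,2,5,7,6,0](3) P2=[1,3,0,0,5,0](4)

Answer: 8 2 5 7 6 0 3 1 3 0 0 5 0 4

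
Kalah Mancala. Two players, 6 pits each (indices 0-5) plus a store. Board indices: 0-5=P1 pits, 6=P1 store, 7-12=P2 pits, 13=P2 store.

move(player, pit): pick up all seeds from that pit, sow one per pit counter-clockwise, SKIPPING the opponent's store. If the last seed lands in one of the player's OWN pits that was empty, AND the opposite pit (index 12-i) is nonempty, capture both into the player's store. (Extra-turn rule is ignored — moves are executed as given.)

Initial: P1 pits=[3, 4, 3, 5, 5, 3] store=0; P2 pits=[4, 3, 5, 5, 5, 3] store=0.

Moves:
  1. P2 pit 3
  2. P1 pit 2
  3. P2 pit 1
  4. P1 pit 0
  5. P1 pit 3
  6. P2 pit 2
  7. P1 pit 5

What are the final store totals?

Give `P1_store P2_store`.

Answer: 2 2

Derivation:
Move 1: P2 pit3 -> P1=[4,5,3,5,5,3](0) P2=[4,3,5,0,6,4](1)
Move 2: P1 pit2 -> P1=[4,5,0,6,6,4](0) P2=[4,3,5,0,6,4](1)
Move 3: P2 pit1 -> P1=[4,5,0,6,6,4](0) P2=[4,0,6,1,7,4](1)
Move 4: P1 pit0 -> P1=[0,6,1,7,7,4](0) P2=[4,0,6,1,7,4](1)
Move 5: P1 pit3 -> P1=[0,6,1,0,8,5](1) P2=[5,1,7,2,7,4](1)
Move 6: P2 pit2 -> P1=[1,7,2,0,8,5](1) P2=[5,1,0,3,8,5](2)
Move 7: P1 pit5 -> P1=[1,7,2,0,8,0](2) P2=[6,2,1,4,8,5](2)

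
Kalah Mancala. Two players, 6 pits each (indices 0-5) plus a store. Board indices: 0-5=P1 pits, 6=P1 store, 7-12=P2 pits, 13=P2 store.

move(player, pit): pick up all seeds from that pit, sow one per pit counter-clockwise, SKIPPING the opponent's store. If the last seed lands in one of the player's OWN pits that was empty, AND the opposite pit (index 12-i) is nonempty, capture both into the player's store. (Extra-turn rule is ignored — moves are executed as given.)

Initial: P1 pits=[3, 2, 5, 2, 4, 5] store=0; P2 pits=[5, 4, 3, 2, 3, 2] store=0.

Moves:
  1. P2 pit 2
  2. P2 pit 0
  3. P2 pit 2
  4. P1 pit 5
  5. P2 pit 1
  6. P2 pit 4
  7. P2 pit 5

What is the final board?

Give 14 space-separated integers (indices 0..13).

Move 1: P2 pit2 -> P1=[3,2,5,2,4,5](0) P2=[5,4,0,3,4,3](0)
Move 2: P2 pit0 -> P1=[3,2,5,2,4,5](0) P2=[0,5,1,4,5,4](0)
Move 3: P2 pit2 -> P1=[3,2,5,2,4,5](0) P2=[0,5,0,5,5,4](0)
Move 4: P1 pit5 -> P1=[3,2,5,2,4,0](1) P2=[1,6,1,6,5,4](0)
Move 5: P2 pit1 -> P1=[4,2,5,2,4,0](1) P2=[1,0,2,7,6,5](1)
Move 6: P2 pit4 -> P1=[5,3,6,3,4,0](1) P2=[1,0,2,7,0,6](2)
Move 7: P2 pit5 -> P1=[6,4,7,4,5,0](1) P2=[1,0,2,7,0,0](3)

Answer: 6 4 7 4 5 0 1 1 0 2 7 0 0 3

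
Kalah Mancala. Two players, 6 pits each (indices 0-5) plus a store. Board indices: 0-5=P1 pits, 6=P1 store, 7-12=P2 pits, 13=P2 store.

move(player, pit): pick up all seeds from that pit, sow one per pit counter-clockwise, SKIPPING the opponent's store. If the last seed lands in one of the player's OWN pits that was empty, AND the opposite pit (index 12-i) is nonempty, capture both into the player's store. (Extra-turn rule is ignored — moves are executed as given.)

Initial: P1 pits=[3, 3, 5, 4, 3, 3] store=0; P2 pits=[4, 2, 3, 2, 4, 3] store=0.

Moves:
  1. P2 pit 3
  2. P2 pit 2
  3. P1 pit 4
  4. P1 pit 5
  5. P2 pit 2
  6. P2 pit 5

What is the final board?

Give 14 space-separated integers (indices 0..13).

Move 1: P2 pit3 -> P1=[3,3,5,4,3,3](0) P2=[4,2,3,0,5,4](0)
Move 2: P2 pit2 -> P1=[3,3,5,4,3,3](0) P2=[4,2,0,1,6,5](0)
Move 3: P1 pit4 -> P1=[3,3,5,4,0,4](1) P2=[5,2,0,1,6,5](0)
Move 4: P1 pit5 -> P1=[3,3,5,4,0,0](2) P2=[6,3,1,1,6,5](0)
Move 5: P2 pit2 -> P1=[3,3,5,4,0,0](2) P2=[6,3,0,2,6,5](0)
Move 6: P2 pit5 -> P1=[4,4,6,5,0,0](2) P2=[6,3,0,2,6,0](1)

Answer: 4 4 6 5 0 0 2 6 3 0 2 6 0 1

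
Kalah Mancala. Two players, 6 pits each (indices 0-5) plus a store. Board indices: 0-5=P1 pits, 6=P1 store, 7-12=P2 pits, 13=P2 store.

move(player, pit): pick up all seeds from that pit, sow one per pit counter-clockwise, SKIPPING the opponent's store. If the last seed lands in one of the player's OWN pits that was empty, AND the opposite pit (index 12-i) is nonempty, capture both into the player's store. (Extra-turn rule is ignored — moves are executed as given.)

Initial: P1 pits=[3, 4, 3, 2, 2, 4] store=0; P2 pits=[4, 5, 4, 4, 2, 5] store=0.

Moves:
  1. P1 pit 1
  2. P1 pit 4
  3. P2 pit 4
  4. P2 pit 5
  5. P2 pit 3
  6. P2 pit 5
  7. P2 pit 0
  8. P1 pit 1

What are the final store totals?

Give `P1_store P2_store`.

Answer: 1 10

Derivation:
Move 1: P1 pit1 -> P1=[3,0,4,3,3,5](0) P2=[4,5,4,4,2,5](0)
Move 2: P1 pit4 -> P1=[3,0,4,3,0,6](1) P2=[5,5,4,4,2,5](0)
Move 3: P2 pit4 -> P1=[3,0,4,3,0,6](1) P2=[5,5,4,4,0,6](1)
Move 4: P2 pit5 -> P1=[4,1,5,4,1,6](1) P2=[5,5,4,4,0,0](2)
Move 5: P2 pit3 -> P1=[5,1,5,4,1,6](1) P2=[5,5,4,0,1,1](3)
Move 6: P2 pit5 -> P1=[5,1,5,4,1,6](1) P2=[5,5,4,0,1,0](4)
Move 7: P2 pit0 -> P1=[0,1,5,4,1,6](1) P2=[0,6,5,1,2,0](10)
Move 8: P1 pit1 -> P1=[0,0,6,4,1,6](1) P2=[0,6,5,1,2,0](10)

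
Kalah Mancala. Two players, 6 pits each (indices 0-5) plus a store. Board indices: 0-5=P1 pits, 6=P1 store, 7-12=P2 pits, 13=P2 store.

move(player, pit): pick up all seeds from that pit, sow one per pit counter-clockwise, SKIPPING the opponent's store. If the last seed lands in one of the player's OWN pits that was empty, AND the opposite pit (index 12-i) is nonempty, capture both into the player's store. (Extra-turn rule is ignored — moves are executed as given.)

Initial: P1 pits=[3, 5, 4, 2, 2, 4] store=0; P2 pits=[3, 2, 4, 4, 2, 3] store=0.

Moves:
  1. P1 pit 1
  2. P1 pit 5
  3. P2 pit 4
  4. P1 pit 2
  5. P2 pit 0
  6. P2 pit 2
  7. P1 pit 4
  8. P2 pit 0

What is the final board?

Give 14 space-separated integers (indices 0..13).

Move 1: P1 pit1 -> P1=[3,0,5,3,3,5](1) P2=[3,2,4,4,2,3](0)
Move 2: P1 pit5 -> P1=[3,0,5,3,3,0](2) P2=[4,3,5,5,2,3](0)
Move 3: P2 pit4 -> P1=[3,0,5,3,3,0](2) P2=[4,3,5,5,0,4](1)
Move 4: P1 pit2 -> P1=[3,0,0,4,4,1](3) P2=[5,3,5,5,0,4](1)
Move 5: P2 pit0 -> P1=[3,0,0,4,4,1](3) P2=[0,4,6,6,1,5](1)
Move 6: P2 pit2 -> P1=[4,1,0,4,4,1](3) P2=[0,4,0,7,2,6](2)
Move 7: P1 pit4 -> P1=[4,1,0,4,0,2](4) P2=[1,5,0,7,2,6](2)
Move 8: P2 pit0 -> P1=[4,1,0,4,0,2](4) P2=[0,6,0,7,2,6](2)

Answer: 4 1 0 4 0 2 4 0 6 0 7 2 6 2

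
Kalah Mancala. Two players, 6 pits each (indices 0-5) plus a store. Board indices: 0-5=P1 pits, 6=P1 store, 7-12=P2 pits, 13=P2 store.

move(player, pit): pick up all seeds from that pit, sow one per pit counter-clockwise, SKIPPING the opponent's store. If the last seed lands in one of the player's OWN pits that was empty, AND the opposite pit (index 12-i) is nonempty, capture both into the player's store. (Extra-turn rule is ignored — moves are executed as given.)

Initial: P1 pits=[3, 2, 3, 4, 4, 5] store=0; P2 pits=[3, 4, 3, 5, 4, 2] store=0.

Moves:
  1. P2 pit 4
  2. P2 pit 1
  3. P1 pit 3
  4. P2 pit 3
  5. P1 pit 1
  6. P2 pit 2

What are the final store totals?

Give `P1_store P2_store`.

Answer: 1 3

Derivation:
Move 1: P2 pit4 -> P1=[4,3,3,4,4,5](0) P2=[3,4,3,5,0,3](1)
Move 2: P2 pit1 -> P1=[4,3,3,4,4,5](0) P2=[3,0,4,6,1,4](1)
Move 3: P1 pit3 -> P1=[4,3,3,0,5,6](1) P2=[4,0,4,6,1,4](1)
Move 4: P2 pit3 -> P1=[5,4,4,0,5,6](1) P2=[4,0,4,0,2,5](2)
Move 5: P1 pit1 -> P1=[5,0,5,1,6,7](1) P2=[4,0,4,0,2,5](2)
Move 6: P2 pit2 -> P1=[5,0,5,1,6,7](1) P2=[4,0,0,1,3,6](3)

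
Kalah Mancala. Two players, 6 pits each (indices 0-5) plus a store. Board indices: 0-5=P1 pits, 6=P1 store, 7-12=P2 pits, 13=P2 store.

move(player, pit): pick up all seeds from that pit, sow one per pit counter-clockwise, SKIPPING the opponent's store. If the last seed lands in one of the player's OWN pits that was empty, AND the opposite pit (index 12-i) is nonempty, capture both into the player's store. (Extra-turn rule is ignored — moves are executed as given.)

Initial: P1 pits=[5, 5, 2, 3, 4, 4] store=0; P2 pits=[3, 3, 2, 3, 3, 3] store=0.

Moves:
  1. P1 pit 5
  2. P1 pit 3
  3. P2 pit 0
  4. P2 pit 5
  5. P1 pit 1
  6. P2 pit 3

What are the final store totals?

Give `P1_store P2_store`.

Move 1: P1 pit5 -> P1=[5,5,2,3,4,0](1) P2=[4,4,3,3,3,3](0)
Move 2: P1 pit3 -> P1=[5,5,2,0,5,1](2) P2=[4,4,3,3,3,3](0)
Move 3: P2 pit0 -> P1=[5,5,2,0,5,1](2) P2=[0,5,4,4,4,3](0)
Move 4: P2 pit5 -> P1=[6,6,2,0,5,1](2) P2=[0,5,4,4,4,0](1)
Move 5: P1 pit1 -> P1=[6,0,3,1,6,2](3) P2=[1,5,4,4,4,0](1)
Move 6: P2 pit3 -> P1=[7,0,3,1,6,2](3) P2=[1,5,4,0,5,1](2)

Answer: 3 2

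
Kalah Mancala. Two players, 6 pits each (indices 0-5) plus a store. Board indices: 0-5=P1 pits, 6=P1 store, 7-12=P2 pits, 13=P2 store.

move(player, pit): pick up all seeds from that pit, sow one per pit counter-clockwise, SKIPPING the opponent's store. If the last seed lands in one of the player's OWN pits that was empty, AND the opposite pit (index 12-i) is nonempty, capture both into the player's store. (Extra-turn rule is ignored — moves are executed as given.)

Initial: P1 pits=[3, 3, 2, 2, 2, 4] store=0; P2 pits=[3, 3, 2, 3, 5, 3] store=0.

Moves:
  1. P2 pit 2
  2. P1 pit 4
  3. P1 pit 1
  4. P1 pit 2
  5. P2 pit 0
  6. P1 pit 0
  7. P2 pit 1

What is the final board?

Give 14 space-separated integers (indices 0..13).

Answer: 0 1 1 5 1 6 5 0 0 2 5 6 3 0

Derivation:
Move 1: P2 pit2 -> P1=[3,3,2,2,2,4](0) P2=[3,3,0,4,6,3](0)
Move 2: P1 pit4 -> P1=[3,3,2,2,0,5](1) P2=[3,3,0,4,6,3](0)
Move 3: P1 pit1 -> P1=[3,0,3,3,0,5](5) P2=[3,0,0,4,6,3](0)
Move 4: P1 pit2 -> P1=[3,0,0,4,1,6](5) P2=[3,0,0,4,6,3](0)
Move 5: P2 pit0 -> P1=[3,0,0,4,1,6](5) P2=[0,1,1,5,6,3](0)
Move 6: P1 pit0 -> P1=[0,1,1,5,1,6](5) P2=[0,1,1,5,6,3](0)
Move 7: P2 pit1 -> P1=[0,1,1,5,1,6](5) P2=[0,0,2,5,6,3](0)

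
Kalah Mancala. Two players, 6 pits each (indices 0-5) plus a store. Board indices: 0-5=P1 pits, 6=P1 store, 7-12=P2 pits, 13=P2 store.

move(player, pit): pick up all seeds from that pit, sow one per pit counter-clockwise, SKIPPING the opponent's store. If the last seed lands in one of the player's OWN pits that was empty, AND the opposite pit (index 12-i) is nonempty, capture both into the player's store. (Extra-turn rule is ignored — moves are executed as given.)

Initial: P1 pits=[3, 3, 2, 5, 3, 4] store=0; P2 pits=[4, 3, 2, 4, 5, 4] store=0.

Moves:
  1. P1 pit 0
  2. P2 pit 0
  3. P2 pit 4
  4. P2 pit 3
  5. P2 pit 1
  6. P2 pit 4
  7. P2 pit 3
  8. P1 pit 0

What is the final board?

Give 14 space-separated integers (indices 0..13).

Answer: 0 1 5 7 3 4 0 0 0 4 0 0 8 10

Derivation:
Move 1: P1 pit0 -> P1=[0,4,3,6,3,4](0) P2=[4,3,2,4,5,4](0)
Move 2: P2 pit0 -> P1=[0,4,3,6,3,4](0) P2=[0,4,3,5,6,4](0)
Move 3: P2 pit4 -> P1=[1,5,4,7,3,4](0) P2=[0,4,3,5,0,5](1)
Move 4: P2 pit3 -> P1=[2,6,4,7,3,4](0) P2=[0,4,3,0,1,6](2)
Move 5: P2 pit1 -> P1=[2,6,4,7,3,4](0) P2=[0,0,4,1,2,7](2)
Move 6: P2 pit4 -> P1=[2,6,4,7,3,4](0) P2=[0,0,4,1,0,8](3)
Move 7: P2 pit3 -> P1=[2,0,4,7,3,4](0) P2=[0,0,4,0,0,8](10)
Move 8: P1 pit0 -> P1=[0,1,5,7,3,4](0) P2=[0,0,4,0,0,8](10)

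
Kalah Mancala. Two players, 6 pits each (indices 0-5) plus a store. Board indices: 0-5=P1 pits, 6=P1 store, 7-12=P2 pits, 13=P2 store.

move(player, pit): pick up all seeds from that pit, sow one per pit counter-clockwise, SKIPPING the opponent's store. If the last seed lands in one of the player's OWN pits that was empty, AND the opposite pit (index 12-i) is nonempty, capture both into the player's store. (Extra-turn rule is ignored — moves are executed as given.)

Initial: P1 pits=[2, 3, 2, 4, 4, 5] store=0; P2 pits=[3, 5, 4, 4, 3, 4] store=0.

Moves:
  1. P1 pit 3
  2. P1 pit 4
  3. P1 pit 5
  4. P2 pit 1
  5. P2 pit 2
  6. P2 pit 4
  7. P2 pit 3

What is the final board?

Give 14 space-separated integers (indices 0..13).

Move 1: P1 pit3 -> P1=[2,3,2,0,5,6](1) P2=[4,5,4,4,3,4](0)
Move 2: P1 pit4 -> P1=[2,3,2,0,0,7](2) P2=[5,6,5,4,3,4](0)
Move 3: P1 pit5 -> P1=[2,3,2,0,0,0](3) P2=[6,7,6,5,4,5](0)
Move 4: P2 pit1 -> P1=[3,4,2,0,0,0](3) P2=[6,0,7,6,5,6](1)
Move 5: P2 pit2 -> P1=[4,5,3,0,0,0](3) P2=[6,0,0,7,6,7](2)
Move 6: P2 pit4 -> P1=[5,6,4,1,0,0](3) P2=[6,0,0,7,0,8](3)
Move 7: P2 pit3 -> P1=[6,7,5,2,0,0](3) P2=[6,0,0,0,1,9](4)

Answer: 6 7 5 2 0 0 3 6 0 0 0 1 9 4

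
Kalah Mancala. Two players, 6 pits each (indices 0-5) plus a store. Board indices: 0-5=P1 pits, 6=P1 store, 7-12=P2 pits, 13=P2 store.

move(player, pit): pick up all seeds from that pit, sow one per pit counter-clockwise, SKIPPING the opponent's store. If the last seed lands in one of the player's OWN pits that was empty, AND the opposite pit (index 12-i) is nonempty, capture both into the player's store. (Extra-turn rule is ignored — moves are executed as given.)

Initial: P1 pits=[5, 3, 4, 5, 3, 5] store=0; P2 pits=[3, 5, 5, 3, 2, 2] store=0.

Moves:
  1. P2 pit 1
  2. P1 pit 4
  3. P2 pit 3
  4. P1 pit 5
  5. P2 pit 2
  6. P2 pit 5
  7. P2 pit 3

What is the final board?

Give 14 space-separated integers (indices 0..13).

Move 1: P2 pit1 -> P1=[5,3,4,5,3,5](0) P2=[3,0,6,4,3,3](1)
Move 2: P1 pit4 -> P1=[5,3,4,5,0,6](1) P2=[4,0,6,4,3,3](1)
Move 3: P2 pit3 -> P1=[6,3,4,5,0,6](1) P2=[4,0,6,0,4,4](2)
Move 4: P1 pit5 -> P1=[6,3,4,5,0,0](2) P2=[5,1,7,1,5,4](2)
Move 5: P2 pit2 -> P1=[7,4,5,5,0,0](2) P2=[5,1,0,2,6,5](3)
Move 6: P2 pit5 -> P1=[8,5,6,6,0,0](2) P2=[5,1,0,2,6,0](4)
Move 7: P2 pit3 -> P1=[0,5,6,6,0,0](2) P2=[5,1,0,0,7,0](13)

Answer: 0 5 6 6 0 0 2 5 1 0 0 7 0 13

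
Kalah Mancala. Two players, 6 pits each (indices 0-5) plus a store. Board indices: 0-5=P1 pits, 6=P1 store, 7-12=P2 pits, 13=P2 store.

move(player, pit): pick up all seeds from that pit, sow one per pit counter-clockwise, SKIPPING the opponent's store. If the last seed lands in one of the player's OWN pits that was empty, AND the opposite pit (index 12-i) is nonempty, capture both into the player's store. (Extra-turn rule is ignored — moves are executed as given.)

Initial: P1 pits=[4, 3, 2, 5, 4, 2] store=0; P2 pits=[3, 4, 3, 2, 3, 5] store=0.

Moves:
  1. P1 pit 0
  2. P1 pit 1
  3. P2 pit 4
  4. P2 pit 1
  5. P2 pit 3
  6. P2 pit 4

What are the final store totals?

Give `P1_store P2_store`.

Move 1: P1 pit0 -> P1=[0,4,3,6,5,2](0) P2=[3,4,3,2,3,5](0)
Move 2: P1 pit1 -> P1=[0,0,4,7,6,3](0) P2=[3,4,3,2,3,5](0)
Move 3: P2 pit4 -> P1=[1,0,4,7,6,3](0) P2=[3,4,3,2,0,6](1)
Move 4: P2 pit1 -> P1=[1,0,4,7,6,3](0) P2=[3,0,4,3,1,7](1)
Move 5: P2 pit3 -> P1=[1,0,4,7,6,3](0) P2=[3,0,4,0,2,8](2)
Move 6: P2 pit4 -> P1=[1,0,4,7,6,3](0) P2=[3,0,4,0,0,9](3)

Answer: 0 3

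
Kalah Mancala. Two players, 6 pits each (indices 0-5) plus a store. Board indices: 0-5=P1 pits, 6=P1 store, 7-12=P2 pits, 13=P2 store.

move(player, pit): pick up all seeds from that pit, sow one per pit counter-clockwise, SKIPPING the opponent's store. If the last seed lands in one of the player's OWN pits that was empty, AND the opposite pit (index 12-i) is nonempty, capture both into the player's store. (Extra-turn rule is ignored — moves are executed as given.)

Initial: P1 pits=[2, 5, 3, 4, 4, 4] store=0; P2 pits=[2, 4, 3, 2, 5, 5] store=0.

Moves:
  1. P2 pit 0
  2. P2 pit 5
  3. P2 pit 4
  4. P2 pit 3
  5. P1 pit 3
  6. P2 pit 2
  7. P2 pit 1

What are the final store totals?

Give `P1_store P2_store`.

Move 1: P2 pit0 -> P1=[2,5,3,4,4,4](0) P2=[0,5,4,2,5,5](0)
Move 2: P2 pit5 -> P1=[3,6,4,5,4,4](0) P2=[0,5,4,2,5,0](1)
Move 3: P2 pit4 -> P1=[4,7,5,5,4,4](0) P2=[0,5,4,2,0,1](2)
Move 4: P2 pit3 -> P1=[4,7,5,5,4,4](0) P2=[0,5,4,0,1,2](2)
Move 5: P1 pit3 -> P1=[4,7,5,0,5,5](1) P2=[1,6,4,0,1,2](2)
Move 6: P2 pit2 -> P1=[4,7,5,0,5,5](1) P2=[1,6,0,1,2,3](3)
Move 7: P2 pit1 -> P1=[5,7,5,0,5,5](1) P2=[1,0,1,2,3,4](4)

Answer: 1 4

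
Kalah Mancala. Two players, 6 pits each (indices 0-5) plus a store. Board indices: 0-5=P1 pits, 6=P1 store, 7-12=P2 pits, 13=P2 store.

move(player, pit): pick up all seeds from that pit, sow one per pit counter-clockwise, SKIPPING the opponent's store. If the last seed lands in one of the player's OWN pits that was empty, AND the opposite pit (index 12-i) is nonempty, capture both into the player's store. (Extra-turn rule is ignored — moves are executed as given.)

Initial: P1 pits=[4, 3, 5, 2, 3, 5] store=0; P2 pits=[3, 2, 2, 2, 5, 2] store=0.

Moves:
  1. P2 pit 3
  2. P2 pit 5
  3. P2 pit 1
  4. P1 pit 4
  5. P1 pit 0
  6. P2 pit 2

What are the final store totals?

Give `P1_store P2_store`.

Answer: 1 7

Derivation:
Move 1: P2 pit3 -> P1=[4,3,5,2,3,5](0) P2=[3,2,2,0,6,3](0)
Move 2: P2 pit5 -> P1=[5,4,5,2,3,5](0) P2=[3,2,2,0,6,0](1)
Move 3: P2 pit1 -> P1=[5,4,0,2,3,5](0) P2=[3,0,3,0,6,0](7)
Move 4: P1 pit4 -> P1=[5,4,0,2,0,6](1) P2=[4,0,3,0,6,0](7)
Move 5: P1 pit0 -> P1=[0,5,1,3,1,7](1) P2=[4,0,3,0,6,0](7)
Move 6: P2 pit2 -> P1=[0,5,1,3,1,7](1) P2=[4,0,0,1,7,1](7)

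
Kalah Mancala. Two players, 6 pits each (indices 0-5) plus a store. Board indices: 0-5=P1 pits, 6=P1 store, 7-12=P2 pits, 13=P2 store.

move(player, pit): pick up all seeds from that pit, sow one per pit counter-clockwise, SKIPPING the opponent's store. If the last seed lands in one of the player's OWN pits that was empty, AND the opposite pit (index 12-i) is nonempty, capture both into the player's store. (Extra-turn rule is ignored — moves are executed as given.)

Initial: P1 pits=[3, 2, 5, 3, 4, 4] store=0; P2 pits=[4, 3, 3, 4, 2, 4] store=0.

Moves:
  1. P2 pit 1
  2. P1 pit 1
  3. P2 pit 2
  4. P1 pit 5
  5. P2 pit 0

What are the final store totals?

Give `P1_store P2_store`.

Answer: 1 1

Derivation:
Move 1: P2 pit1 -> P1=[3,2,5,3,4,4](0) P2=[4,0,4,5,3,4](0)
Move 2: P1 pit1 -> P1=[3,0,6,4,4,4](0) P2=[4,0,4,5,3,4](0)
Move 3: P2 pit2 -> P1=[3,0,6,4,4,4](0) P2=[4,0,0,6,4,5](1)
Move 4: P1 pit5 -> P1=[3,0,6,4,4,0](1) P2=[5,1,1,6,4,5](1)
Move 5: P2 pit0 -> P1=[3,0,6,4,4,0](1) P2=[0,2,2,7,5,6](1)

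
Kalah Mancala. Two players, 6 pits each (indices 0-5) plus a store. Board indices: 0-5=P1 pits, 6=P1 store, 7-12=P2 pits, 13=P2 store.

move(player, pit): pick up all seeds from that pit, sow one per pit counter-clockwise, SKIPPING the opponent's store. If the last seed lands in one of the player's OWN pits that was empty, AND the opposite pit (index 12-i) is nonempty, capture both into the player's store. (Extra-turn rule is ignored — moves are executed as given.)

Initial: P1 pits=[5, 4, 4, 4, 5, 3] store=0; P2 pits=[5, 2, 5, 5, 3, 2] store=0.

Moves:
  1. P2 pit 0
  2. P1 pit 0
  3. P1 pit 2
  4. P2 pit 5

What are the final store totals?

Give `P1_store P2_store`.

Move 1: P2 pit0 -> P1=[5,4,4,4,5,3](0) P2=[0,3,6,6,4,3](0)
Move 2: P1 pit0 -> P1=[0,5,5,5,6,4](0) P2=[0,3,6,6,4,3](0)
Move 3: P1 pit2 -> P1=[0,5,0,6,7,5](1) P2=[1,3,6,6,4,3](0)
Move 4: P2 pit5 -> P1=[1,6,0,6,7,5](1) P2=[1,3,6,6,4,0](1)

Answer: 1 1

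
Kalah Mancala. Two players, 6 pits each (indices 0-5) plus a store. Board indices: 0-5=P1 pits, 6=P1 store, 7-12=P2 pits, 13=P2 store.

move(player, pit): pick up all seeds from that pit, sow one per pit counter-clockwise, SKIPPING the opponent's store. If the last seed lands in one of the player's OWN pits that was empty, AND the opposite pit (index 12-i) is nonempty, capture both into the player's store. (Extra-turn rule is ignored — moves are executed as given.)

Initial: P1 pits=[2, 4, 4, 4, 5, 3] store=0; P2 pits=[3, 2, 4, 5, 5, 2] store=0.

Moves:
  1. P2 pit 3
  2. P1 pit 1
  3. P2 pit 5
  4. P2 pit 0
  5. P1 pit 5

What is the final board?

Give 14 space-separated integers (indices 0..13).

Move 1: P2 pit3 -> P1=[3,5,4,4,5,3](0) P2=[3,2,4,0,6,3](1)
Move 2: P1 pit1 -> P1=[3,0,5,5,6,4](1) P2=[3,2,4,0,6,3](1)
Move 3: P2 pit5 -> P1=[4,1,5,5,6,4](1) P2=[3,2,4,0,6,0](2)
Move 4: P2 pit0 -> P1=[4,1,0,5,6,4](1) P2=[0,3,5,0,6,0](8)
Move 5: P1 pit5 -> P1=[4,1,0,5,6,0](2) P2=[1,4,6,0,6,0](8)

Answer: 4 1 0 5 6 0 2 1 4 6 0 6 0 8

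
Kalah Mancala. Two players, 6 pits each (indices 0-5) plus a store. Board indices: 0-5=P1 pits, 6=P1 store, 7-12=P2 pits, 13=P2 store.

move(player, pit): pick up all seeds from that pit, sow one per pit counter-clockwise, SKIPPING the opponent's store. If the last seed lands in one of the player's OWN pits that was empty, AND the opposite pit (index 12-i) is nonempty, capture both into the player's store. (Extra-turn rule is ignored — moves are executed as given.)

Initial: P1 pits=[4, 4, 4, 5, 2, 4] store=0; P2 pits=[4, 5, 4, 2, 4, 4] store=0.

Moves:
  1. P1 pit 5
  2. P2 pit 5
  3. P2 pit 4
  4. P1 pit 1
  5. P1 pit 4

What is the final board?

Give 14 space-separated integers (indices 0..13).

Move 1: P1 pit5 -> P1=[4,4,4,5,2,0](1) P2=[5,6,5,2,4,4](0)
Move 2: P2 pit5 -> P1=[5,5,5,5,2,0](1) P2=[5,6,5,2,4,0](1)
Move 3: P2 pit4 -> P1=[6,6,5,5,2,0](1) P2=[5,6,5,2,0,1](2)
Move 4: P1 pit1 -> P1=[6,0,6,6,3,1](2) P2=[6,6,5,2,0,1](2)
Move 5: P1 pit4 -> P1=[6,0,6,6,0,2](3) P2=[7,6,5,2,0,1](2)

Answer: 6 0 6 6 0 2 3 7 6 5 2 0 1 2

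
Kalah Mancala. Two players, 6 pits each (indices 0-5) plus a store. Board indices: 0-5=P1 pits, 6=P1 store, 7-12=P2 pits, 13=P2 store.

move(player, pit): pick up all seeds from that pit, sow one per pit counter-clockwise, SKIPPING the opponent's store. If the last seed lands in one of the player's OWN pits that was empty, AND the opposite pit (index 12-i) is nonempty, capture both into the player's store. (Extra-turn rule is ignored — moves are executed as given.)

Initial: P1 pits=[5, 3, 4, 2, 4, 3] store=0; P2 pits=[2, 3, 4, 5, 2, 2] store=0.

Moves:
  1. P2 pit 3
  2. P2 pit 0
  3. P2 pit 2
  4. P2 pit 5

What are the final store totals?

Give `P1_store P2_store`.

Move 1: P2 pit3 -> P1=[6,4,4,2,4,3](0) P2=[2,3,4,0,3,3](1)
Move 2: P2 pit0 -> P1=[6,4,4,2,4,3](0) P2=[0,4,5,0,3,3](1)
Move 3: P2 pit2 -> P1=[7,4,4,2,4,3](0) P2=[0,4,0,1,4,4](2)
Move 4: P2 pit5 -> P1=[8,5,5,2,4,3](0) P2=[0,4,0,1,4,0](3)

Answer: 0 3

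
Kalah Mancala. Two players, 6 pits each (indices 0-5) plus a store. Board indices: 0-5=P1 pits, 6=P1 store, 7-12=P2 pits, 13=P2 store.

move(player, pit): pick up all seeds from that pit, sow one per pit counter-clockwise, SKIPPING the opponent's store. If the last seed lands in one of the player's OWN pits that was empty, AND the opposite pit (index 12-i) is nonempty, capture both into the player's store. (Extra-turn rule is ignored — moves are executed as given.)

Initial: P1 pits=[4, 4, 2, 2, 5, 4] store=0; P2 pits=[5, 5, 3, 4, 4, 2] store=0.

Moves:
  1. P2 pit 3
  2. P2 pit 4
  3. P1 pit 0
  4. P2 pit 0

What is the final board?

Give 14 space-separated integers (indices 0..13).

Move 1: P2 pit3 -> P1=[5,4,2,2,5,4](0) P2=[5,5,3,0,5,3](1)
Move 2: P2 pit4 -> P1=[6,5,3,2,5,4](0) P2=[5,5,3,0,0,4](2)
Move 3: P1 pit0 -> P1=[0,6,4,3,6,5](1) P2=[5,5,3,0,0,4](2)
Move 4: P2 pit0 -> P1=[0,6,4,3,6,5](1) P2=[0,6,4,1,1,5](2)

Answer: 0 6 4 3 6 5 1 0 6 4 1 1 5 2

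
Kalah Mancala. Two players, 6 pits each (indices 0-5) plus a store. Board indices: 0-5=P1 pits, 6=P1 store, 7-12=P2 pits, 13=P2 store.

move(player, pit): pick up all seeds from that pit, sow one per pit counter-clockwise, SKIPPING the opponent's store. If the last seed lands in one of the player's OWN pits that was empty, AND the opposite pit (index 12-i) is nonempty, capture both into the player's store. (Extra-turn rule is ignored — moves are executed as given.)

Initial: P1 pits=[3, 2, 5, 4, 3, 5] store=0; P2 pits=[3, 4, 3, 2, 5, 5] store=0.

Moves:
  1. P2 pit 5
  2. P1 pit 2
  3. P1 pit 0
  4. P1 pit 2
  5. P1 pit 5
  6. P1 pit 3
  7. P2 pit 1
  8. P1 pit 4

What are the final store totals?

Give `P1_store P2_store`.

Move 1: P2 pit5 -> P1=[4,3,6,5,3,5](0) P2=[3,4,3,2,5,0](1)
Move 2: P1 pit2 -> P1=[4,3,0,6,4,6](1) P2=[4,5,3,2,5,0](1)
Move 3: P1 pit0 -> P1=[0,4,1,7,5,6](1) P2=[4,5,3,2,5,0](1)
Move 4: P1 pit2 -> P1=[0,4,0,8,5,6](1) P2=[4,5,3,2,5,0](1)
Move 5: P1 pit5 -> P1=[0,4,0,8,5,0](2) P2=[5,6,4,3,6,0](1)
Move 6: P1 pit3 -> P1=[0,4,0,0,6,1](3) P2=[6,7,5,4,7,0](1)
Move 7: P2 pit1 -> P1=[1,5,0,0,6,1](3) P2=[6,0,6,5,8,1](2)
Move 8: P1 pit4 -> P1=[1,5,0,0,0,2](4) P2=[7,1,7,6,8,1](2)

Answer: 4 2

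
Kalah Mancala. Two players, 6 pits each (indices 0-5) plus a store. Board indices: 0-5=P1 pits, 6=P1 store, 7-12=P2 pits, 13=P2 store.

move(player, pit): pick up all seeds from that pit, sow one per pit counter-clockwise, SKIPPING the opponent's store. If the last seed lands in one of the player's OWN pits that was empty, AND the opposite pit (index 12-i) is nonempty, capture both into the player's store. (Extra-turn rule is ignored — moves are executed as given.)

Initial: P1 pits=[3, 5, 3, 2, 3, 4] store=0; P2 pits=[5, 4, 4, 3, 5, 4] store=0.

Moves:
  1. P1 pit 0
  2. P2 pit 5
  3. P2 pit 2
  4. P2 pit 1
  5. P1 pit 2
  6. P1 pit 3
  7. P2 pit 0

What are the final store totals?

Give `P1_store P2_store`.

Move 1: P1 pit0 -> P1=[0,6,4,3,3,4](0) P2=[5,4,4,3,5,4](0)
Move 2: P2 pit5 -> P1=[1,7,5,3,3,4](0) P2=[5,4,4,3,5,0](1)
Move 3: P2 pit2 -> P1=[1,7,5,3,3,4](0) P2=[5,4,0,4,6,1](2)
Move 4: P2 pit1 -> P1=[1,7,5,3,3,4](0) P2=[5,0,1,5,7,2](2)
Move 5: P1 pit2 -> P1=[1,7,0,4,4,5](1) P2=[6,0,1,5,7,2](2)
Move 6: P1 pit3 -> P1=[1,7,0,0,5,6](2) P2=[7,0,1,5,7,2](2)
Move 7: P2 pit0 -> P1=[2,7,0,0,5,6](2) P2=[0,1,2,6,8,3](3)

Answer: 2 3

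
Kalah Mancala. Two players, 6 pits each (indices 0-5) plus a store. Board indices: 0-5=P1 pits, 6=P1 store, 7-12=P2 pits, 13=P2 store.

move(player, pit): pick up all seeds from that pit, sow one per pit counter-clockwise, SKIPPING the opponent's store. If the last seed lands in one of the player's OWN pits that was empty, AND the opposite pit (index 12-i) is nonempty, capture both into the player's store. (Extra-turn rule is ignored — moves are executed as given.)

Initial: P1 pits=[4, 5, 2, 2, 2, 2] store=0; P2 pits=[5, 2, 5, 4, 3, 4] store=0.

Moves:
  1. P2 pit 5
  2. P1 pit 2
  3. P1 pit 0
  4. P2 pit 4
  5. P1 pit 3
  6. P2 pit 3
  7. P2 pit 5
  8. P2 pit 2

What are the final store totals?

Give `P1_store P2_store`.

Move 1: P2 pit5 -> P1=[5,6,3,2,2,2](0) P2=[5,2,5,4,3,0](1)
Move 2: P1 pit2 -> P1=[5,6,0,3,3,3](0) P2=[5,2,5,4,3,0](1)
Move 3: P1 pit0 -> P1=[0,7,1,4,4,4](0) P2=[5,2,5,4,3,0](1)
Move 4: P2 pit4 -> P1=[1,7,1,4,4,4](0) P2=[5,2,5,4,0,1](2)
Move 5: P1 pit3 -> P1=[1,7,1,0,5,5](1) P2=[6,2,5,4,0,1](2)
Move 6: P2 pit3 -> P1=[2,7,1,0,5,5](1) P2=[6,2,5,0,1,2](3)
Move 7: P2 pit5 -> P1=[3,7,1,0,5,5](1) P2=[6,2,5,0,1,0](4)
Move 8: P2 pit2 -> P1=[4,7,1,0,5,5](1) P2=[6,2,0,1,2,1](5)

Answer: 1 5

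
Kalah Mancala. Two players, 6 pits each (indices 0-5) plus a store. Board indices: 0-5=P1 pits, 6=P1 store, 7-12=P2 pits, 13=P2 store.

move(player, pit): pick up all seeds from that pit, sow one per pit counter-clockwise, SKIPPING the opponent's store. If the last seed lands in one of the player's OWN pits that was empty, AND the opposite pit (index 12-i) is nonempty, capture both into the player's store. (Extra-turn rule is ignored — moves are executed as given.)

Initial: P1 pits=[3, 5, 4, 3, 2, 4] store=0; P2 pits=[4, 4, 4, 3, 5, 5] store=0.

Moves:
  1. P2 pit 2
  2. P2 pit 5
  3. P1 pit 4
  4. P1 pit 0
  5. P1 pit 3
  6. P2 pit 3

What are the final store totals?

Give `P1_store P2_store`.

Move 1: P2 pit2 -> P1=[3,5,4,3,2,4](0) P2=[4,4,0,4,6,6](1)
Move 2: P2 pit5 -> P1=[4,6,5,4,3,4](0) P2=[4,4,0,4,6,0](2)
Move 3: P1 pit4 -> P1=[4,6,5,4,0,5](1) P2=[5,4,0,4,6,0](2)
Move 4: P1 pit0 -> P1=[0,7,6,5,0,5](6) P2=[5,0,0,4,6,0](2)
Move 5: P1 pit3 -> P1=[0,7,6,0,1,6](7) P2=[6,1,0,4,6,0](2)
Move 6: P2 pit3 -> P1=[1,7,6,0,1,6](7) P2=[6,1,0,0,7,1](3)

Answer: 7 3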